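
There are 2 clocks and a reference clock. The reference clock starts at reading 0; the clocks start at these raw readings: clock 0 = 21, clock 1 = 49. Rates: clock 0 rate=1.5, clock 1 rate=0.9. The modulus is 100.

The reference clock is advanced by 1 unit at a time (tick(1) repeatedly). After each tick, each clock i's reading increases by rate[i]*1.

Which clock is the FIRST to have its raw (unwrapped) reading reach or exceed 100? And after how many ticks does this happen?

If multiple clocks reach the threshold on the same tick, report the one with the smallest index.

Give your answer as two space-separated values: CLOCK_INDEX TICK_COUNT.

clock 0: start=21, rate=1.5, needs 100-21 = 79; ticks = ceil(79/1.5) = ceil(52.6667) = 53; reading at tick 53 = 21 + 1.5*53 = 100.5000
clock 1: start=49, rate=0.9, needs 100-49 = 51; ticks = ceil(51/0.9) = ceil(56.6667) = 57; reading at tick 57 = 49 + 0.9*57 = 100.3000
Minimum tick count = 53; winners = [0]; smallest index = 0

Answer: 0 53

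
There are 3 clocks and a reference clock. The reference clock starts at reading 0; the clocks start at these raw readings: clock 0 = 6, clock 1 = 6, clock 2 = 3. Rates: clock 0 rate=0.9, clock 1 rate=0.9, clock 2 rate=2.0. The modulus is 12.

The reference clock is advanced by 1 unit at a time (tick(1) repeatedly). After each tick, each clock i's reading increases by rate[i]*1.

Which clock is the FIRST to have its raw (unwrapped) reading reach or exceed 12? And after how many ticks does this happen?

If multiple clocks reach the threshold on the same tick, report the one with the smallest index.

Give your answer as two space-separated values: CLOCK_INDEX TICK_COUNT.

Answer: 2 5

Derivation:
clock 0: start=6, rate=0.9, needs 12-6 = 6; ticks = ceil(6/0.9) = ceil(6.6667) = 7; reading at tick 7 = 6 + 0.9*7 = 12.3000
clock 1: start=6, rate=0.9, needs 12-6 = 6; ticks = ceil(6/0.9) = ceil(6.6667) = 7; reading at tick 7 = 6 + 0.9*7 = 12.3000
clock 2: start=3, rate=2.0, needs 12-3 = 9; ticks = ceil(9/2.0) = ceil(4.5000) = 5; reading at tick 5 = 3 + 2.0*5 = 13.0000
Minimum tick count = 5; winners = [2]; smallest index = 2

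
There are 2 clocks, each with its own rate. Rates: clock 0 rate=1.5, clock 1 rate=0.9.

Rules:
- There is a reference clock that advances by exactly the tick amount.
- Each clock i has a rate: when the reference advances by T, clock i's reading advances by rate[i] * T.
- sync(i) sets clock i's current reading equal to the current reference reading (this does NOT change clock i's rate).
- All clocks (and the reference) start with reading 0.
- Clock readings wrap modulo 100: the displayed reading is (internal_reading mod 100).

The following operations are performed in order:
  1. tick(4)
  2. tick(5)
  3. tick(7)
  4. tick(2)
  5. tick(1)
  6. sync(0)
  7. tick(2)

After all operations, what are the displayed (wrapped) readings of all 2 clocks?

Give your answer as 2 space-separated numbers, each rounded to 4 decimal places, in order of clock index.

Answer: 22.0000 18.9000

Derivation:
After op 1 tick(4): ref=4.0000 raw=[6.0000 3.6000]
After op 2 tick(5): ref=9.0000 raw=[13.5000 8.1000]
After op 3 tick(7): ref=16.0000 raw=[24.0000 14.4000]
After op 4 tick(2): ref=18.0000 raw=[27.0000 16.2000]
After op 5 tick(1): ref=19.0000 raw=[28.5000 17.1000]
After op 6 sync(0): ref=19.0000 raw=[19.0000 17.1000]
After op 7 tick(2): ref=21.0000 raw=[22.0000 18.9000]
Wrap final raw readings (mod 100): 22.0000 mod 100 = 22.0000; 18.9000 mod 100 = 18.9000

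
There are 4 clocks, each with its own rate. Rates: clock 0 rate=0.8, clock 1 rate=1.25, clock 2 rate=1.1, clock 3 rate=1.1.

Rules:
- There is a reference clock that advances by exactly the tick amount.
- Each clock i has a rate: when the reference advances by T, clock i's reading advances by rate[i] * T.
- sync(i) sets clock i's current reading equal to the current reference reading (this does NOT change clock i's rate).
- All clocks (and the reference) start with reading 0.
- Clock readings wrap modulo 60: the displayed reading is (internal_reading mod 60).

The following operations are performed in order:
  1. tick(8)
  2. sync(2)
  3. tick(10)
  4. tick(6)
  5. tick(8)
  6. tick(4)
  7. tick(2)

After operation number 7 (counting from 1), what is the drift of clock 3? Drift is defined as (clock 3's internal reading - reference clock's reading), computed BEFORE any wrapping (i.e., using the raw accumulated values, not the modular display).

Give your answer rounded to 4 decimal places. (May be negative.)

After op 1 tick(8): ref=8.0000 raw=[6.4000 10.0000 8.8000 8.8000]
After op 2 sync(2): ref=8.0000 raw=[6.4000 10.0000 8.0000 8.8000]
After op 3 tick(10): ref=18.0000 raw=[14.4000 22.5000 19.0000 19.8000]
After op 4 tick(6): ref=24.0000 raw=[19.2000 30.0000 25.6000 26.4000]
After op 5 tick(8): ref=32.0000 raw=[25.6000 40.0000 34.4000 35.2000]
After op 6 tick(4): ref=36.0000 raw=[28.8000 45.0000 38.8000 39.6000]
After op 7 tick(2): ref=38.0000 raw=[30.4000 47.5000 41.0000 41.8000]
Drift of clock 3 after op 7: 41.8000 - 38.0000 = 3.8000

Answer: 3.8000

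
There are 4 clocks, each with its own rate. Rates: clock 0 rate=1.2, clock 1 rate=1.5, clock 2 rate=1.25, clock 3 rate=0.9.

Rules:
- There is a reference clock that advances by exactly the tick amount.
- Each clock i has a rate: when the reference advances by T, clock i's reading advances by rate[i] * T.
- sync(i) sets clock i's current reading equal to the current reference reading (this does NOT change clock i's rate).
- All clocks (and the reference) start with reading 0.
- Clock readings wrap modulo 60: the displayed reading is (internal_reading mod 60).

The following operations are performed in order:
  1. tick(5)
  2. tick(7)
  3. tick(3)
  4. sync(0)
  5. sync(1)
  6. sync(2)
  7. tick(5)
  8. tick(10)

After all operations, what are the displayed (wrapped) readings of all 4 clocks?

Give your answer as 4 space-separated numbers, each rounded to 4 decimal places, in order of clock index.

After op 1 tick(5): ref=5.0000 raw=[6.0000 7.5000 6.2500 4.5000]
After op 2 tick(7): ref=12.0000 raw=[14.4000 18.0000 15.0000 10.8000]
After op 3 tick(3): ref=15.0000 raw=[18.0000 22.5000 18.7500 13.5000]
After op 4 sync(0): ref=15.0000 raw=[15.0000 22.5000 18.7500 13.5000]
After op 5 sync(1): ref=15.0000 raw=[15.0000 15.0000 18.7500 13.5000]
After op 6 sync(2): ref=15.0000 raw=[15.0000 15.0000 15.0000 13.5000]
After op 7 tick(5): ref=20.0000 raw=[21.0000 22.5000 21.2500 18.0000]
After op 8 tick(10): ref=30.0000 raw=[33.0000 37.5000 33.7500 27.0000]
Wrap final raw readings (mod 60): 33.0000 mod 60 = 33.0000; 37.5000 mod 60 = 37.5000; 33.7500 mod 60 = 33.7500; 27.0000 mod 60 = 27.0000

Answer: 33.0000 37.5000 33.7500 27.0000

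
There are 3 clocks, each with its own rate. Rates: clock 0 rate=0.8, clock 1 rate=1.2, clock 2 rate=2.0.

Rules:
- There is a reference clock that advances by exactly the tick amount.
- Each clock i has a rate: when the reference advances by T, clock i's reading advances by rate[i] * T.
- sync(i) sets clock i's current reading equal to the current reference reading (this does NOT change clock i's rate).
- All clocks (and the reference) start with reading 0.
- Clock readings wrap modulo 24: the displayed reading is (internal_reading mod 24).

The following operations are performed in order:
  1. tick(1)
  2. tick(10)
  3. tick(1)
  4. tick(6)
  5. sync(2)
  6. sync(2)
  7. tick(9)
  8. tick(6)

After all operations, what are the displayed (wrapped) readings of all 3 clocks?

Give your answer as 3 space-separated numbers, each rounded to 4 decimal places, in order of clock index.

After op 1 tick(1): ref=1.0000 raw=[0.8000 1.2000 2.0000]
After op 2 tick(10): ref=11.0000 raw=[8.8000 13.2000 22.0000]
After op 3 tick(1): ref=12.0000 raw=[9.6000 14.4000 24.0000]
After op 4 tick(6): ref=18.0000 raw=[14.4000 21.6000 36.0000]
After op 5 sync(2): ref=18.0000 raw=[14.4000 21.6000 18.0000]
After op 6 sync(2): ref=18.0000 raw=[14.4000 21.6000 18.0000]
After op 7 tick(9): ref=27.0000 raw=[21.6000 32.4000 36.0000]
After op 8 tick(6): ref=33.0000 raw=[26.4000 39.6000 48.0000]
Wrap final raw readings (mod 24): 26.4000 mod 24 = 2.4000; 39.6000 mod 24 = 15.6000; 48.0000 mod 24 = 0.0000

Answer: 2.4000 15.6000 0.0000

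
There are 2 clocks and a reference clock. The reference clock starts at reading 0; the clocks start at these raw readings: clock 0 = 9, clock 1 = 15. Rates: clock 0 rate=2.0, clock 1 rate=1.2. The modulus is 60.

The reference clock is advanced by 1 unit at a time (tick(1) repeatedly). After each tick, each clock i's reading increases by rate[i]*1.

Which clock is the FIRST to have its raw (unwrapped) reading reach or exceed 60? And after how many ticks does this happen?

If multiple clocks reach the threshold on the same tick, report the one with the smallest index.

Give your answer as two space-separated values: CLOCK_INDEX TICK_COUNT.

Answer: 0 26

Derivation:
clock 0: start=9, rate=2.0, needs 60-9 = 51; ticks = ceil(51/2.0) = ceil(25.5000) = 26; reading at tick 26 = 9 + 2.0*26 = 61.0000
clock 1: start=15, rate=1.2, needs 60-15 = 45; ticks = ceil(45/1.2) = ceil(37.5000) = 38; reading at tick 38 = 15 + 1.2*38 = 60.6000
Minimum tick count = 26; winners = [0]; smallest index = 0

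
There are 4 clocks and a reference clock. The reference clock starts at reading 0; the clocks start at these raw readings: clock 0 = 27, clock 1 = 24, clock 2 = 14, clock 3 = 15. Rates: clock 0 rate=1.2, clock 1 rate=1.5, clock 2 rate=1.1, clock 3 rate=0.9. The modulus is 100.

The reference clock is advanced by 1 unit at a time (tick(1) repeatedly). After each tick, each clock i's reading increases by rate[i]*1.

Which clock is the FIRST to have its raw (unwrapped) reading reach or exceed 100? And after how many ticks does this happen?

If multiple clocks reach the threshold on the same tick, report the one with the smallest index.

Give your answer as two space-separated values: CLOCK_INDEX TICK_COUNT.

Answer: 1 51

Derivation:
clock 0: start=27, rate=1.2, needs 100-27 = 73; ticks = ceil(73/1.2) = ceil(60.8333) = 61; reading at tick 61 = 27 + 1.2*61 = 100.2000
clock 1: start=24, rate=1.5, needs 100-24 = 76; ticks = ceil(76/1.5) = ceil(50.6667) = 51; reading at tick 51 = 24 + 1.5*51 = 100.5000
clock 2: start=14, rate=1.1, needs 100-14 = 86; ticks = ceil(86/1.1) = ceil(78.1818) = 79; reading at tick 79 = 14 + 1.1*79 = 100.9000
clock 3: start=15, rate=0.9, needs 100-15 = 85; ticks = ceil(85/0.9) = ceil(94.4444) = 95; reading at tick 95 = 15 + 0.9*95 = 100.5000
Minimum tick count = 51; winners = [1]; smallest index = 1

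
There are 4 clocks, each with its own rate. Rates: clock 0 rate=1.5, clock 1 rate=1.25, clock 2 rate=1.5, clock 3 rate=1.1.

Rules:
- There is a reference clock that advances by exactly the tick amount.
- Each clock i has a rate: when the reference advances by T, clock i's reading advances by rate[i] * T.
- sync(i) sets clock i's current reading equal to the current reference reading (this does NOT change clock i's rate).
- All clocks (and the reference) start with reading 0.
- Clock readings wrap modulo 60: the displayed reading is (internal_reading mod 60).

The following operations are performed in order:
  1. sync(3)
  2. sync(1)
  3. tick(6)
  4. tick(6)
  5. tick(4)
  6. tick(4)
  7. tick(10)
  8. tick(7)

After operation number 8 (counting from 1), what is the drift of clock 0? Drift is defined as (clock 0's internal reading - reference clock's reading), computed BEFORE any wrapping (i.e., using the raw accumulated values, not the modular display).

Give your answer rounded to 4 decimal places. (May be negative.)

Answer: 18.5000

Derivation:
After op 1 sync(3): ref=0.0000 raw=[0.0000 0.0000 0.0000 0.0000]
After op 2 sync(1): ref=0.0000 raw=[0.0000 0.0000 0.0000 0.0000]
After op 3 tick(6): ref=6.0000 raw=[9.0000 7.5000 9.0000 6.6000]
After op 4 tick(6): ref=12.0000 raw=[18.0000 15.0000 18.0000 13.2000]
After op 5 tick(4): ref=16.0000 raw=[24.0000 20.0000 24.0000 17.6000]
After op 6 tick(4): ref=20.0000 raw=[30.0000 25.0000 30.0000 22.0000]
After op 7 tick(10): ref=30.0000 raw=[45.0000 37.5000 45.0000 33.0000]
After op 8 tick(7): ref=37.0000 raw=[55.5000 46.2500 55.5000 40.7000]
Drift of clock 0 after op 8: 55.5000 - 37.0000 = 18.5000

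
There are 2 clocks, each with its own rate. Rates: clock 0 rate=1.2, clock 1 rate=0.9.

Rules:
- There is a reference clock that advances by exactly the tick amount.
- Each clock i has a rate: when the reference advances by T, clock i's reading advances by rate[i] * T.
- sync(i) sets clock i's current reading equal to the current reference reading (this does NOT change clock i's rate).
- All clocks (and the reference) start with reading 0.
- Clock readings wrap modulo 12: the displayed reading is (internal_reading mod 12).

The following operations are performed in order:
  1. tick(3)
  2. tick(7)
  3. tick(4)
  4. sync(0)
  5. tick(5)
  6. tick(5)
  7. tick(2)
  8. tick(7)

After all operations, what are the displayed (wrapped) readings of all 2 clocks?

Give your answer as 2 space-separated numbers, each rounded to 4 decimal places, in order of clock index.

Answer: 0.8000 5.7000

Derivation:
After op 1 tick(3): ref=3.0000 raw=[3.6000 2.7000]
After op 2 tick(7): ref=10.0000 raw=[12.0000 9.0000]
After op 3 tick(4): ref=14.0000 raw=[16.8000 12.6000]
After op 4 sync(0): ref=14.0000 raw=[14.0000 12.6000]
After op 5 tick(5): ref=19.0000 raw=[20.0000 17.1000]
After op 6 tick(5): ref=24.0000 raw=[26.0000 21.6000]
After op 7 tick(2): ref=26.0000 raw=[28.4000 23.4000]
After op 8 tick(7): ref=33.0000 raw=[36.8000 29.7000]
Wrap final raw readings (mod 12): 36.8000 mod 12 = 0.8000; 29.7000 mod 12 = 5.7000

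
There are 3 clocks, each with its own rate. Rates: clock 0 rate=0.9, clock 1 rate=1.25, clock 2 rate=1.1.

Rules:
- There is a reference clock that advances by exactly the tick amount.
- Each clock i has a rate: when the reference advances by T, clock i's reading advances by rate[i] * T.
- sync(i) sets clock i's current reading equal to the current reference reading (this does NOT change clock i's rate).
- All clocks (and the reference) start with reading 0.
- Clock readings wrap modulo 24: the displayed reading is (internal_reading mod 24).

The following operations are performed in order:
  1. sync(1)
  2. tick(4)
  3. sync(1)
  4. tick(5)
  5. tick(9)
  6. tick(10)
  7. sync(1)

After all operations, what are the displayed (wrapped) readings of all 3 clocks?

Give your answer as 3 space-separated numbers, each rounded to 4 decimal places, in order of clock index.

After op 1 sync(1): ref=0.0000 raw=[0.0000 0.0000 0.0000]
After op 2 tick(4): ref=4.0000 raw=[3.6000 5.0000 4.4000]
After op 3 sync(1): ref=4.0000 raw=[3.6000 4.0000 4.4000]
After op 4 tick(5): ref=9.0000 raw=[8.1000 10.2500 9.9000]
After op 5 tick(9): ref=18.0000 raw=[16.2000 21.5000 19.8000]
After op 6 tick(10): ref=28.0000 raw=[25.2000 34.0000 30.8000]
After op 7 sync(1): ref=28.0000 raw=[25.2000 28.0000 30.8000]
Wrap final raw readings (mod 24): 25.2000 mod 24 = 1.2000; 28.0000 mod 24 = 4.0000; 30.8000 mod 24 = 6.8000

Answer: 1.2000 4.0000 6.8000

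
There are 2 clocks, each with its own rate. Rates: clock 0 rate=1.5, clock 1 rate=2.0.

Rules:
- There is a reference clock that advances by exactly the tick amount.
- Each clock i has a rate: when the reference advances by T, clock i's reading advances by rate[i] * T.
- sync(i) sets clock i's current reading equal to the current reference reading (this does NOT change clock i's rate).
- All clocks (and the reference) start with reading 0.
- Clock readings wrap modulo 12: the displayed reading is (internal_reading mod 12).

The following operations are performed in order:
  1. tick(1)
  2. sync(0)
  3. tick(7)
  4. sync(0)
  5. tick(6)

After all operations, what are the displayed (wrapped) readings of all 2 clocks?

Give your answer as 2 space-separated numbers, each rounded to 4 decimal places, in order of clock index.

After op 1 tick(1): ref=1.0000 raw=[1.5000 2.0000]
After op 2 sync(0): ref=1.0000 raw=[1.0000 2.0000]
After op 3 tick(7): ref=8.0000 raw=[11.5000 16.0000]
After op 4 sync(0): ref=8.0000 raw=[8.0000 16.0000]
After op 5 tick(6): ref=14.0000 raw=[17.0000 28.0000]
Wrap final raw readings (mod 12): 17.0000 mod 12 = 5.0000; 28.0000 mod 12 = 4.0000

Answer: 5.0000 4.0000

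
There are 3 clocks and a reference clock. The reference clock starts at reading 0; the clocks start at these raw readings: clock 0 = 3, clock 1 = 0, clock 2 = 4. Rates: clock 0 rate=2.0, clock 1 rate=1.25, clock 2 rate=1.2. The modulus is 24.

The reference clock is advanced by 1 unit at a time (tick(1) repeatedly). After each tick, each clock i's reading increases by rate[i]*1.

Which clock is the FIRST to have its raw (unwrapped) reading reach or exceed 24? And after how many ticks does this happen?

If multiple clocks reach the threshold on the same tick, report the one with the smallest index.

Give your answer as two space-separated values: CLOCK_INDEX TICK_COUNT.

clock 0: start=3, rate=2.0, needs 24-3 = 21; ticks = ceil(21/2.0) = ceil(10.5000) = 11; reading at tick 11 = 3 + 2.0*11 = 25.0000
clock 1: start=0, rate=1.25, needs 24-0 = 24; ticks = ceil(24/1.25) = ceil(19.2000) = 20; reading at tick 20 = 0 + 1.25*20 = 25.0000
clock 2: start=4, rate=1.2, needs 24-4 = 20; ticks = ceil(20/1.2) = ceil(16.6667) = 17; reading at tick 17 = 4 + 1.2*17 = 24.4000
Minimum tick count = 11; winners = [0]; smallest index = 0

Answer: 0 11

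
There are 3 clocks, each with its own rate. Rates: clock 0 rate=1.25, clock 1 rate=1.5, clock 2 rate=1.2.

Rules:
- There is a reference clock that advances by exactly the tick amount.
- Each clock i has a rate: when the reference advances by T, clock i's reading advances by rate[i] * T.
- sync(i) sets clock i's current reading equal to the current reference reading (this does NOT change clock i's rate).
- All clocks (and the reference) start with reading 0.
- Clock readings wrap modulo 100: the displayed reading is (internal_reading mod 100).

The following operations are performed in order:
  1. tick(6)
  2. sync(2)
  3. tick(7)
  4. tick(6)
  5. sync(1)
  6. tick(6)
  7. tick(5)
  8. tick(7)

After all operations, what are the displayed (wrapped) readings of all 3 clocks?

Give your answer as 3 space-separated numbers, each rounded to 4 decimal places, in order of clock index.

After op 1 tick(6): ref=6.0000 raw=[7.5000 9.0000 7.2000]
After op 2 sync(2): ref=6.0000 raw=[7.5000 9.0000 6.0000]
After op 3 tick(7): ref=13.0000 raw=[16.2500 19.5000 14.4000]
After op 4 tick(6): ref=19.0000 raw=[23.7500 28.5000 21.6000]
After op 5 sync(1): ref=19.0000 raw=[23.7500 19.0000 21.6000]
After op 6 tick(6): ref=25.0000 raw=[31.2500 28.0000 28.8000]
After op 7 tick(5): ref=30.0000 raw=[37.5000 35.5000 34.8000]
After op 8 tick(7): ref=37.0000 raw=[46.2500 46.0000 43.2000]
Wrap final raw readings (mod 100): 46.2500 mod 100 = 46.2500; 46.0000 mod 100 = 46.0000; 43.2000 mod 100 = 43.2000

Answer: 46.2500 46.0000 43.2000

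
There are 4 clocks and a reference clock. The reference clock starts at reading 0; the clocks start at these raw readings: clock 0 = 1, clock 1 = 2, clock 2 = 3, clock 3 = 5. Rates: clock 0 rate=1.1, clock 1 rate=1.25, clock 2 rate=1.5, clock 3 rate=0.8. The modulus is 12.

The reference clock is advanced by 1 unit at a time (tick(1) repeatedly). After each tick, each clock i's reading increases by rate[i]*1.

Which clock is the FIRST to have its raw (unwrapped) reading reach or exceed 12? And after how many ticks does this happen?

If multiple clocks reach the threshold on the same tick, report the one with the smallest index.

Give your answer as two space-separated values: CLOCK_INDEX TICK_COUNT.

Answer: 2 6

Derivation:
clock 0: start=1, rate=1.1, needs 12-1 = 11; ticks = ceil(11/1.1) = ceil(10.0000) = 10; reading at tick 10 = 1 + 1.1*10 = 12.0000
clock 1: start=2, rate=1.25, needs 12-2 = 10; ticks = ceil(10/1.25) = ceil(8.0000) = 8; reading at tick 8 = 2 + 1.25*8 = 12.0000
clock 2: start=3, rate=1.5, needs 12-3 = 9; ticks = ceil(9/1.5) = ceil(6.0000) = 6; reading at tick 6 = 3 + 1.5*6 = 12.0000
clock 3: start=5, rate=0.8, needs 12-5 = 7; ticks = ceil(7/0.8) = ceil(8.7500) = 9; reading at tick 9 = 5 + 0.8*9 = 12.2000
Minimum tick count = 6; winners = [2]; smallest index = 2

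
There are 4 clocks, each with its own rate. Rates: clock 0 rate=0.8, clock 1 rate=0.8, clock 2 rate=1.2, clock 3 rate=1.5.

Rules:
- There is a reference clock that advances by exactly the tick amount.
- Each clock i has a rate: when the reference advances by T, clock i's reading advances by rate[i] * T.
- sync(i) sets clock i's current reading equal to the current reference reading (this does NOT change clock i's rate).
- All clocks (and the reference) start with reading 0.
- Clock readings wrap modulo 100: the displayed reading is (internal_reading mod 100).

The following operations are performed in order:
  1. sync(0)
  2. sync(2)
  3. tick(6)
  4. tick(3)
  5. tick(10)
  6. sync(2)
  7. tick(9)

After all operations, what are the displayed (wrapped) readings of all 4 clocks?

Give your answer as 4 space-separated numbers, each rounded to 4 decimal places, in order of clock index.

After op 1 sync(0): ref=0.0000 raw=[0.0000 0.0000 0.0000 0.0000]
After op 2 sync(2): ref=0.0000 raw=[0.0000 0.0000 0.0000 0.0000]
After op 3 tick(6): ref=6.0000 raw=[4.8000 4.8000 7.2000 9.0000]
After op 4 tick(3): ref=9.0000 raw=[7.2000 7.2000 10.8000 13.5000]
After op 5 tick(10): ref=19.0000 raw=[15.2000 15.2000 22.8000 28.5000]
After op 6 sync(2): ref=19.0000 raw=[15.2000 15.2000 19.0000 28.5000]
After op 7 tick(9): ref=28.0000 raw=[22.4000 22.4000 29.8000 42.0000]
Wrap final raw readings (mod 100): 22.4000 mod 100 = 22.4000; 22.4000 mod 100 = 22.4000; 29.8000 mod 100 = 29.8000; 42.0000 mod 100 = 42.0000

Answer: 22.4000 22.4000 29.8000 42.0000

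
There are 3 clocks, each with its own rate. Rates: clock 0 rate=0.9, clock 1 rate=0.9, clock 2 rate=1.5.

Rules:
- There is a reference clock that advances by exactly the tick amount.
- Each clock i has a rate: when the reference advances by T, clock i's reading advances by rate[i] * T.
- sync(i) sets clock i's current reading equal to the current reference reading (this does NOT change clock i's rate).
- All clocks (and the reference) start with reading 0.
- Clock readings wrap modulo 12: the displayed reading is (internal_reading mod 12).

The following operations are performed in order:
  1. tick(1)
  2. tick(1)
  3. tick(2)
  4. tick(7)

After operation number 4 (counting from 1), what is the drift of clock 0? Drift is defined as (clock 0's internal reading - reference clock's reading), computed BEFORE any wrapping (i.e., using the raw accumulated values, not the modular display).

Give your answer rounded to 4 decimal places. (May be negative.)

After op 1 tick(1): ref=1.0000 raw=[0.9000 0.9000 1.5000]
After op 2 tick(1): ref=2.0000 raw=[1.8000 1.8000 3.0000]
After op 3 tick(2): ref=4.0000 raw=[3.6000 3.6000 6.0000]
After op 4 tick(7): ref=11.0000 raw=[9.9000 9.9000 16.5000]
Drift of clock 0 after op 4: 9.9000 - 11.0000 = -1.1000

Answer: -1.1000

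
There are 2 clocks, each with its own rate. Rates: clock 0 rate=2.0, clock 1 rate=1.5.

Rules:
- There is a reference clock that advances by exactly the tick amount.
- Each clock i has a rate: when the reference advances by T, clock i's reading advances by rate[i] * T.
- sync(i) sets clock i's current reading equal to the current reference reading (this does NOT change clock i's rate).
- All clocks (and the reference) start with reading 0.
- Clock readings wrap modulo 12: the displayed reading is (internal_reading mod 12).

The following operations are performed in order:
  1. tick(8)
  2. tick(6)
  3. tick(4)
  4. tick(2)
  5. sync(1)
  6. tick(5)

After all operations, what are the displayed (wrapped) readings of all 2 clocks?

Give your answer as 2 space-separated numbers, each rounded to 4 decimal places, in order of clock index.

After op 1 tick(8): ref=8.0000 raw=[16.0000 12.0000]
After op 2 tick(6): ref=14.0000 raw=[28.0000 21.0000]
After op 3 tick(4): ref=18.0000 raw=[36.0000 27.0000]
After op 4 tick(2): ref=20.0000 raw=[40.0000 30.0000]
After op 5 sync(1): ref=20.0000 raw=[40.0000 20.0000]
After op 6 tick(5): ref=25.0000 raw=[50.0000 27.5000]
Wrap final raw readings (mod 12): 50.0000 mod 12 = 2.0000; 27.5000 mod 12 = 3.5000

Answer: 2.0000 3.5000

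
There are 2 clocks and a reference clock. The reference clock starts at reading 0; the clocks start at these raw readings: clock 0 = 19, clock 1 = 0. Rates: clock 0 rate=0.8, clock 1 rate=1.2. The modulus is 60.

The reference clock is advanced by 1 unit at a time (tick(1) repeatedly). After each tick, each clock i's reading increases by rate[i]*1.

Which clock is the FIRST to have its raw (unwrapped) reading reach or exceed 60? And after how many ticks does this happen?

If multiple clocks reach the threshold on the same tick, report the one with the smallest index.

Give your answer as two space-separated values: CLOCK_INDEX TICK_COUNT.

Answer: 1 50

Derivation:
clock 0: start=19, rate=0.8, needs 60-19 = 41; ticks = ceil(41/0.8) = ceil(51.2500) = 52; reading at tick 52 = 19 + 0.8*52 = 60.6000
clock 1: start=0, rate=1.2, needs 60-0 = 60; ticks = ceil(60/1.2) = ceil(50.0000) = 50; reading at tick 50 = 0 + 1.2*50 = 60.0000
Minimum tick count = 50; winners = [1]; smallest index = 1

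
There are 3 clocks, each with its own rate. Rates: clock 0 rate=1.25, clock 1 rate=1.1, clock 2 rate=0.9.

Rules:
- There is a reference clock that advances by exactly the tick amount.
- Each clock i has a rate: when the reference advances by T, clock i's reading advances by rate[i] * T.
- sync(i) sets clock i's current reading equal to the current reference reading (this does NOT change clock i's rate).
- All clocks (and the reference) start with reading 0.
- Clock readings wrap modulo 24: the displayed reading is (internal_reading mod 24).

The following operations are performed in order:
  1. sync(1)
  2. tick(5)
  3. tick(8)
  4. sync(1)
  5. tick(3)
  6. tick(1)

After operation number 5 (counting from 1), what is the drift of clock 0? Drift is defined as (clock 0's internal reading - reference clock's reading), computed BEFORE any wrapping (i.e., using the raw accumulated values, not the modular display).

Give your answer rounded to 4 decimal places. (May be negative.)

After op 1 sync(1): ref=0.0000 raw=[0.0000 0.0000 0.0000]
After op 2 tick(5): ref=5.0000 raw=[6.2500 5.5000 4.5000]
After op 3 tick(8): ref=13.0000 raw=[16.2500 14.3000 11.7000]
After op 4 sync(1): ref=13.0000 raw=[16.2500 13.0000 11.7000]
After op 5 tick(3): ref=16.0000 raw=[20.0000 16.3000 14.4000]
Drift of clock 0 after op 5: 20.0000 - 16.0000 = 4.0000

Answer: 4.0000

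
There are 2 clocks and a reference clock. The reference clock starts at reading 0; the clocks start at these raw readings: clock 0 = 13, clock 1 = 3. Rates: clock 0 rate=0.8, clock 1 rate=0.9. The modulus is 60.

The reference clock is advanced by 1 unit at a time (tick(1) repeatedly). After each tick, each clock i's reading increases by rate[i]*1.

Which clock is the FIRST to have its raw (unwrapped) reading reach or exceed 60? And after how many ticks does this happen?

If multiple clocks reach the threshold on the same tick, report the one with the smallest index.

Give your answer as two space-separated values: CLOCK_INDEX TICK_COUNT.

clock 0: start=13, rate=0.8, needs 60-13 = 47; ticks = ceil(47/0.8) = ceil(58.7500) = 59; reading at tick 59 = 13 + 0.8*59 = 60.2000
clock 1: start=3, rate=0.9, needs 60-3 = 57; ticks = ceil(57/0.9) = ceil(63.3333) = 64; reading at tick 64 = 3 + 0.9*64 = 60.6000
Minimum tick count = 59; winners = [0]; smallest index = 0

Answer: 0 59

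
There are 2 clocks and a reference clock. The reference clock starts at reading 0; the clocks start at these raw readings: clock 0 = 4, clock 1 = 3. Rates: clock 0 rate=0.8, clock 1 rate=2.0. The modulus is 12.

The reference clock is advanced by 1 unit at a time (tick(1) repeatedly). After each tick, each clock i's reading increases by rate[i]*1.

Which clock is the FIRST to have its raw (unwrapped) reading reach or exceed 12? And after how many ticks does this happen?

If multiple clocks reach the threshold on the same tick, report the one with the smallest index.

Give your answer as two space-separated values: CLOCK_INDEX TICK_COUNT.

Answer: 1 5

Derivation:
clock 0: start=4, rate=0.8, needs 12-4 = 8; ticks = ceil(8/0.8) = ceil(10.0000) = 10; reading at tick 10 = 4 + 0.8*10 = 12.0000
clock 1: start=3, rate=2.0, needs 12-3 = 9; ticks = ceil(9/2.0) = ceil(4.5000) = 5; reading at tick 5 = 3 + 2.0*5 = 13.0000
Minimum tick count = 5; winners = [1]; smallest index = 1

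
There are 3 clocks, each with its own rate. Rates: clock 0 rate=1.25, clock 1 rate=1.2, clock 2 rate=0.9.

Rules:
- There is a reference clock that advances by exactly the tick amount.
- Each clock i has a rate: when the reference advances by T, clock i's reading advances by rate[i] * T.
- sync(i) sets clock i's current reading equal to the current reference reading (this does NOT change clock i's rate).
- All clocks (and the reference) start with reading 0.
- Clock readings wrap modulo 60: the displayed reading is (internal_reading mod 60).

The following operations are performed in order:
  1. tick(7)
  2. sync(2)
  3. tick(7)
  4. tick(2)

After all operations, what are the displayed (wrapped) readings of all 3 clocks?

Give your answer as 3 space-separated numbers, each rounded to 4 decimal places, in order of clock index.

Answer: 20.0000 19.2000 15.1000

Derivation:
After op 1 tick(7): ref=7.0000 raw=[8.7500 8.4000 6.3000]
After op 2 sync(2): ref=7.0000 raw=[8.7500 8.4000 7.0000]
After op 3 tick(7): ref=14.0000 raw=[17.5000 16.8000 13.3000]
After op 4 tick(2): ref=16.0000 raw=[20.0000 19.2000 15.1000]
Wrap final raw readings (mod 60): 20.0000 mod 60 = 20.0000; 19.2000 mod 60 = 19.2000; 15.1000 mod 60 = 15.1000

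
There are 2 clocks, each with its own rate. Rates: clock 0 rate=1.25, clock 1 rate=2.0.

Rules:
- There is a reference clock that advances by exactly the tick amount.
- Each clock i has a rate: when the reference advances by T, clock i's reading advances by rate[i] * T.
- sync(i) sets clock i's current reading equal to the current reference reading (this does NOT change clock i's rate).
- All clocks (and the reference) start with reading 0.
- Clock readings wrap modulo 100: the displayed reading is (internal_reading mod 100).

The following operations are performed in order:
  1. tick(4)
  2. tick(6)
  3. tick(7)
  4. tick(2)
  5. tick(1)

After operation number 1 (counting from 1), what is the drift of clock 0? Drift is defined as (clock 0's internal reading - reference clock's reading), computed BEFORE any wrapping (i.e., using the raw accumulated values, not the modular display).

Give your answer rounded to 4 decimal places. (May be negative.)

Answer: 1.0000

Derivation:
After op 1 tick(4): ref=4.0000 raw=[5.0000 8.0000]
Drift of clock 0 after op 1: 5.0000 - 4.0000 = 1.0000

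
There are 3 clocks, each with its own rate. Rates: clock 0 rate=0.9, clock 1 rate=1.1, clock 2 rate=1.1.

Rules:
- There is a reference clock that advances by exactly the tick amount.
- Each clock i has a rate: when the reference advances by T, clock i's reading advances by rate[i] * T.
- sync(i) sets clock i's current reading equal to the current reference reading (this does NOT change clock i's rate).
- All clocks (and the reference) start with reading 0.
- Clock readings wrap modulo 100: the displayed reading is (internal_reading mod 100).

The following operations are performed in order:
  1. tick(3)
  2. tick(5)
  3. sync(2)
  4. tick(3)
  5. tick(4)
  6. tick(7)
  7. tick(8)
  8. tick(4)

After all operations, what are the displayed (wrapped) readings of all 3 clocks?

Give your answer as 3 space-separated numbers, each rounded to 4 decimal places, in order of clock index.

Answer: 30.6000 37.4000 36.6000

Derivation:
After op 1 tick(3): ref=3.0000 raw=[2.7000 3.3000 3.3000]
After op 2 tick(5): ref=8.0000 raw=[7.2000 8.8000 8.8000]
After op 3 sync(2): ref=8.0000 raw=[7.2000 8.8000 8.0000]
After op 4 tick(3): ref=11.0000 raw=[9.9000 12.1000 11.3000]
After op 5 tick(4): ref=15.0000 raw=[13.5000 16.5000 15.7000]
After op 6 tick(7): ref=22.0000 raw=[19.8000 24.2000 23.4000]
After op 7 tick(8): ref=30.0000 raw=[27.0000 33.0000 32.2000]
After op 8 tick(4): ref=34.0000 raw=[30.6000 37.4000 36.6000]
Wrap final raw readings (mod 100): 30.6000 mod 100 = 30.6000; 37.4000 mod 100 = 37.4000; 36.6000 mod 100 = 36.6000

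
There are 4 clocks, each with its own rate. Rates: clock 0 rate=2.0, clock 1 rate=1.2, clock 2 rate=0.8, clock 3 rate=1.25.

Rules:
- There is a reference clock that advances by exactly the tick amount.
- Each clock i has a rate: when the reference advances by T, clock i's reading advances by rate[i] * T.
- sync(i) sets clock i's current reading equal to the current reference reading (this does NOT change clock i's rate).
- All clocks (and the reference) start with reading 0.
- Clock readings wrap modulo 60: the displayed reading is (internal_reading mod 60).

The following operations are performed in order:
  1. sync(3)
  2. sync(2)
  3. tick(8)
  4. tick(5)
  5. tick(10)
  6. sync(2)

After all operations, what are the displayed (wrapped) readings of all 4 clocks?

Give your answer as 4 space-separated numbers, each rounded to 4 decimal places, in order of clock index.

After op 1 sync(3): ref=0.0000 raw=[0.0000 0.0000 0.0000 0.0000]
After op 2 sync(2): ref=0.0000 raw=[0.0000 0.0000 0.0000 0.0000]
After op 3 tick(8): ref=8.0000 raw=[16.0000 9.6000 6.4000 10.0000]
After op 4 tick(5): ref=13.0000 raw=[26.0000 15.6000 10.4000 16.2500]
After op 5 tick(10): ref=23.0000 raw=[46.0000 27.6000 18.4000 28.7500]
After op 6 sync(2): ref=23.0000 raw=[46.0000 27.6000 23.0000 28.7500]
Wrap final raw readings (mod 60): 46.0000 mod 60 = 46.0000; 27.6000 mod 60 = 27.6000; 23.0000 mod 60 = 23.0000; 28.7500 mod 60 = 28.7500

Answer: 46.0000 27.6000 23.0000 28.7500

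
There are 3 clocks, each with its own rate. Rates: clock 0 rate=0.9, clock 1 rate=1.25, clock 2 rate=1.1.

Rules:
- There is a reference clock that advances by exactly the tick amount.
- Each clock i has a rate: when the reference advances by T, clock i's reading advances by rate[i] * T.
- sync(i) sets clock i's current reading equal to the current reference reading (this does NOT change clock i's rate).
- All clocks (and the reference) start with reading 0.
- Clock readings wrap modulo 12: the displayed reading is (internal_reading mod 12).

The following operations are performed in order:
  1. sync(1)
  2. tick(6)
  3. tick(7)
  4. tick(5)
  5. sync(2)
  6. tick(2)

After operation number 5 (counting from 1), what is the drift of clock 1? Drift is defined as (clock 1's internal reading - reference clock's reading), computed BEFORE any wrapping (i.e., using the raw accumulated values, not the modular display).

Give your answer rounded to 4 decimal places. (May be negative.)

After op 1 sync(1): ref=0.0000 raw=[0.0000 0.0000 0.0000]
After op 2 tick(6): ref=6.0000 raw=[5.4000 7.5000 6.6000]
After op 3 tick(7): ref=13.0000 raw=[11.7000 16.2500 14.3000]
After op 4 tick(5): ref=18.0000 raw=[16.2000 22.5000 19.8000]
After op 5 sync(2): ref=18.0000 raw=[16.2000 22.5000 18.0000]
Drift of clock 1 after op 5: 22.5000 - 18.0000 = 4.5000

Answer: 4.5000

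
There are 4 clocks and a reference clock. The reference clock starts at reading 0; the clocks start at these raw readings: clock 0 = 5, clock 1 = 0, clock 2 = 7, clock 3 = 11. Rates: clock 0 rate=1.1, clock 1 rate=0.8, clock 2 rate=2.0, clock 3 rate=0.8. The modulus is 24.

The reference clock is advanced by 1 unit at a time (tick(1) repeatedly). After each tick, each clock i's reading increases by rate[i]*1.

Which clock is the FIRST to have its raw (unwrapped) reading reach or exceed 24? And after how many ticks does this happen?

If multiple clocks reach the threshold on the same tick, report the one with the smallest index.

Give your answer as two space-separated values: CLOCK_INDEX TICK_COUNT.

Answer: 2 9

Derivation:
clock 0: start=5, rate=1.1, needs 24-5 = 19; ticks = ceil(19/1.1) = ceil(17.2727) = 18; reading at tick 18 = 5 + 1.1*18 = 24.8000
clock 1: start=0, rate=0.8, needs 24-0 = 24; ticks = ceil(24/0.8) = ceil(30.0000) = 30; reading at tick 30 = 0 + 0.8*30 = 24.0000
clock 2: start=7, rate=2.0, needs 24-7 = 17; ticks = ceil(17/2.0) = ceil(8.5000) = 9; reading at tick 9 = 7 + 2.0*9 = 25.0000
clock 3: start=11, rate=0.8, needs 24-11 = 13; ticks = ceil(13/0.8) = ceil(16.2500) = 17; reading at tick 17 = 11 + 0.8*17 = 24.6000
Minimum tick count = 9; winners = [2]; smallest index = 2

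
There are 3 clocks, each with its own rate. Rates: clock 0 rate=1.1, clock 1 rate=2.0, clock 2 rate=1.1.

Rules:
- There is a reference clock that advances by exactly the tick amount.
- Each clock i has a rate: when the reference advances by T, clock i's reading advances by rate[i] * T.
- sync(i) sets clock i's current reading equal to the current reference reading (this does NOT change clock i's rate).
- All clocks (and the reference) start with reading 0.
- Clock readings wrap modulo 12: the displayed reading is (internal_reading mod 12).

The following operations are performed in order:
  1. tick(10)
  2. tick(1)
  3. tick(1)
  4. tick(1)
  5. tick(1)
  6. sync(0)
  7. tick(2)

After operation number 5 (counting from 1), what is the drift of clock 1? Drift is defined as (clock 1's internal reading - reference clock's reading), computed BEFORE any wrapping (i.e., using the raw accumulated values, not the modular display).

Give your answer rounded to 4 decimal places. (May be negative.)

After op 1 tick(10): ref=10.0000 raw=[11.0000 20.0000 11.0000]
After op 2 tick(1): ref=11.0000 raw=[12.1000 22.0000 12.1000]
After op 3 tick(1): ref=12.0000 raw=[13.2000 24.0000 13.2000]
After op 4 tick(1): ref=13.0000 raw=[14.3000 26.0000 14.3000]
After op 5 tick(1): ref=14.0000 raw=[15.4000 28.0000 15.4000]
Drift of clock 1 after op 5: 28.0000 - 14.0000 = 14.0000

Answer: 14.0000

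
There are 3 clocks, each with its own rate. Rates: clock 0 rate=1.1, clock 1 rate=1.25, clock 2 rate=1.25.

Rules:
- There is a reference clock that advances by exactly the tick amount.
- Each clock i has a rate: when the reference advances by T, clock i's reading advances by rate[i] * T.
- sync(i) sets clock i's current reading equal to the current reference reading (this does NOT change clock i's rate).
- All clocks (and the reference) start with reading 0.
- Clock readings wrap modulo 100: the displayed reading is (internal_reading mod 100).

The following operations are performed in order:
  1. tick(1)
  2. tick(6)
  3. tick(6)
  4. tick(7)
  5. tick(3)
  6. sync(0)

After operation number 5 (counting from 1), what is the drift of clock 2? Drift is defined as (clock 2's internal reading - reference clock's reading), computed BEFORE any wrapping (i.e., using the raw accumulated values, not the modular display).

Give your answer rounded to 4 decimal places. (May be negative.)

After op 1 tick(1): ref=1.0000 raw=[1.1000 1.2500 1.2500]
After op 2 tick(6): ref=7.0000 raw=[7.7000 8.7500 8.7500]
After op 3 tick(6): ref=13.0000 raw=[14.3000 16.2500 16.2500]
After op 4 tick(7): ref=20.0000 raw=[22.0000 25.0000 25.0000]
After op 5 tick(3): ref=23.0000 raw=[25.3000 28.7500 28.7500]
Drift of clock 2 after op 5: 28.7500 - 23.0000 = 5.7500

Answer: 5.7500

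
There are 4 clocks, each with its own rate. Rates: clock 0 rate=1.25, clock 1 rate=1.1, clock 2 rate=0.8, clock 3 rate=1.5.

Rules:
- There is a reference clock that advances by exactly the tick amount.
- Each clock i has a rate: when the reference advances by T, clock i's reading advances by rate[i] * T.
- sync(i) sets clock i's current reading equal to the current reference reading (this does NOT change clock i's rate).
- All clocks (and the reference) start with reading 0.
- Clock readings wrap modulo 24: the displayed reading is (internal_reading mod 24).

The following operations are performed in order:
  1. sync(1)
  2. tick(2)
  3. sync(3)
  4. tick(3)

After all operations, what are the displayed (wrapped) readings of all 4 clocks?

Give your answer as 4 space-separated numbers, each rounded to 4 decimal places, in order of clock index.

Answer: 6.2500 5.5000 4.0000 6.5000

Derivation:
After op 1 sync(1): ref=0.0000 raw=[0.0000 0.0000 0.0000 0.0000]
After op 2 tick(2): ref=2.0000 raw=[2.5000 2.2000 1.6000 3.0000]
After op 3 sync(3): ref=2.0000 raw=[2.5000 2.2000 1.6000 2.0000]
After op 4 tick(3): ref=5.0000 raw=[6.2500 5.5000 4.0000 6.5000]
Wrap final raw readings (mod 24): 6.2500 mod 24 = 6.2500; 5.5000 mod 24 = 5.5000; 4.0000 mod 24 = 4.0000; 6.5000 mod 24 = 6.5000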